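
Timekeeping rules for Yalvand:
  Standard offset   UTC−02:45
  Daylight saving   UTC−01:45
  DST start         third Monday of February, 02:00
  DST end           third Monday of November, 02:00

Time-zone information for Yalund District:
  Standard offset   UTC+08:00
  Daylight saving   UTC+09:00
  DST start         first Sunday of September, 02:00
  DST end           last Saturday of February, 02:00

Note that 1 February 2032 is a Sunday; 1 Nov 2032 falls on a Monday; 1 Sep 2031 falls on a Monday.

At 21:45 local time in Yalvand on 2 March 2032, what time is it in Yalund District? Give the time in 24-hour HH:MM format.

07:30

1 February 2032 is a Sunday, so the first Monday is February 2 and the third is February 16.
1 November 2032 is a Monday, so the first Monday is November 1 and the third is November 15.
2 March 2032 falls between 16 February and 15 November, so daylight saving is in effect and Yalvand is at UTC−01:45.
21:45 Yalvand + 1h45m = 23:30 UTC.
1 September 2031 is a Monday, so the first Sunday is September 7.
1 February 2032 is a Sunday, so Saturdays fall on 7, 14, 21, 28; the last is February 28.
At the standard offset (UTC+08:00), 23:30 UTC + 8h = 07:30 Yalund District standard time (rolling into the next day, 3 March 2032).
The standard-time date in Yalund District, 3 March 2032, does not fall between 7 September 2031 and 28 February 2032, so daylight saving is not in effect and Yalund District is at UTC+08:00.
23:30 UTC + 8h = 07:30 Yalund District (rolling into the next day, 3 March 2032).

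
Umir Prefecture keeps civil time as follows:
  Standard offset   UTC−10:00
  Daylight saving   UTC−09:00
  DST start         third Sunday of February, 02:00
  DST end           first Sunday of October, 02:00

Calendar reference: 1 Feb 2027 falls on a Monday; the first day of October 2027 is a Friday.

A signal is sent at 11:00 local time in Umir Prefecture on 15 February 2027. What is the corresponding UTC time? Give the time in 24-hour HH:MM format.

21:00

1 February 2027 is a Monday, so the first Sunday is February 7 and the third is February 21.
1 October 2027 is a Friday, so the first Sunday is October 3.
15 February 2027 is outside the daylight-saving period (21 February – 3 October), so Umir Prefecture is on standard time, UTC−10:00.
11:00 local + 10h = 21:00 UTC.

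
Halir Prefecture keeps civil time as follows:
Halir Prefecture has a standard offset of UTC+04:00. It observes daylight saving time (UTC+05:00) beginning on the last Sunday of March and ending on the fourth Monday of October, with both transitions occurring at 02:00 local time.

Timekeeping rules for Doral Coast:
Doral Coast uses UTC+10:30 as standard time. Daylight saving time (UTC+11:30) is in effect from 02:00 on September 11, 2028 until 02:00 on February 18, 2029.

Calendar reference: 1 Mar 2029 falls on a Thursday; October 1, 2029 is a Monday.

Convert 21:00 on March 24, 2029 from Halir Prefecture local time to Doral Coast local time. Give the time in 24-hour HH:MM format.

03:30

1 March 2029 is a Thursday, so Sundays fall on 4, 11, 18, 25; the last is March 25.
1 October 2029 is a Monday, so the first Monday is October 1 and the fourth is October 22.
March 24, 2029 does not fall between 25 March and 22 October, so daylight saving is not in effect and Halir Prefecture is at UTC+04:00.
21:00 Halir Prefecture − 4h = 17:00 UTC.
At the standard offset (UTC+10:30), 17:00 UTC + 10h30m = 03:30 Doral Coast standard time (rolling into the next day, 25 March 2029).
The standard-time date in Doral Coast, March 25, 2029, is outside the daylight-saving period (11 September 2028 – 18 February 2029), so Doral Coast is on standard time, UTC+10:30.
17:00 UTC + 10h30m = 03:30 Doral Coast (rolling into the next day, 25 March 2029).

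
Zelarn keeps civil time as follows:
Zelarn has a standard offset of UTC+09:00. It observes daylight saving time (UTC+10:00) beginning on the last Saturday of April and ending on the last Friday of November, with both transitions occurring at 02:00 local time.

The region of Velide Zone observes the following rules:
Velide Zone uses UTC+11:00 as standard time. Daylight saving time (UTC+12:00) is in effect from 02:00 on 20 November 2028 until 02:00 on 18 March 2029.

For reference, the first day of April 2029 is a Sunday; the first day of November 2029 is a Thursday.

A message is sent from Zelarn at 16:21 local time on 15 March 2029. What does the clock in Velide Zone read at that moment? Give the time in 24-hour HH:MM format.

19:21

1 April 2029 is a Sunday, so Saturdays fall on 7, 14, 21, 28; the last is April 28.
1 November 2029 is a Thursday, so Fridays fall on 2, 9, 16, 23, 30; the last is November 30.
15 March 2029 does not fall between 28 April and 30 November, so daylight saving is not in effect and Zelarn is at UTC+09:00.
16:21 Zelarn − 9h = 07:21 UTC.
At the standard offset (UTC+11:00), 07:21 UTC + 11h = 18:21 Velide Zone standard time.
Daylight saving runs 20 November 2028 – 18 March 2029; the standard-time date in Velide Zone, 15 March 2029, is inside that window, so Velide Zone is at UTC+12:00.
07:21 UTC + 12h = 19:21 Velide Zone.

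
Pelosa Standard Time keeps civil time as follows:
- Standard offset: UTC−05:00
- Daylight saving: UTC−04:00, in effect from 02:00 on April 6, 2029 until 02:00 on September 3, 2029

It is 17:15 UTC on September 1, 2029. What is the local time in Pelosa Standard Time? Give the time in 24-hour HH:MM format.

13:15

At the standard offset (UTC−05:00), 17:15 UTC − 5h = 12:15 Pelosa Standard Time standard time.
The standard-time date in Pelosa Standard Time, September 1, 2029, falls between 6 April and 3 September, so daylight saving is in effect and Pelosa Standard Time is at UTC−04:00.
17:15 UTC − 4h = 13:15 local.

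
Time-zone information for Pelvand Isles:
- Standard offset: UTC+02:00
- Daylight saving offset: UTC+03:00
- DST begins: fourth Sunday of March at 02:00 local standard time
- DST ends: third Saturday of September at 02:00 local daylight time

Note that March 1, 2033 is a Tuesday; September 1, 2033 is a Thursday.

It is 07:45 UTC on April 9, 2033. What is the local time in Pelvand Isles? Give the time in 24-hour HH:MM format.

1 March 2033 is a Tuesday, so the first Sunday is March 6 and the fourth is March 27.
1 September 2033 is a Thursday, so the first Saturday is September 3 and the third is September 17.
At the standard offset (UTC+02:00), 07:45 UTC + 2h = 09:45 Pelvand Isles standard time.
Daylight saving runs 27 March – 17 September; the standard-time date in Pelvand Isles, April 9, 2033, is inside that window, so Pelvand Isles is at UTC+03:00.
07:45 UTC + 3h = 10:45 local.

10:45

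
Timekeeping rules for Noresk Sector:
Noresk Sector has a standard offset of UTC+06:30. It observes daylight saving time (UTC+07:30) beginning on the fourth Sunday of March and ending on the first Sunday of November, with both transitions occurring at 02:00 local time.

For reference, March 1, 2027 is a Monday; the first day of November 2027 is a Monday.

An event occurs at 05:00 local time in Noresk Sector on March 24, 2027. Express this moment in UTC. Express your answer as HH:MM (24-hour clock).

1 March 2027 is a Monday, so the first Sunday is March 7 and the fourth is March 28.
1 November 2027 is a Monday, so the first Sunday is November 7.
Daylight saving runs 28 March – 7 November; March 24, 2027 is outside that window, so Noresk Sector is on standard time at UTC+06:30.
05:00 local − 6h30m = 22:30 UTC (rolling into the previous day, 23 March 2027).

22:30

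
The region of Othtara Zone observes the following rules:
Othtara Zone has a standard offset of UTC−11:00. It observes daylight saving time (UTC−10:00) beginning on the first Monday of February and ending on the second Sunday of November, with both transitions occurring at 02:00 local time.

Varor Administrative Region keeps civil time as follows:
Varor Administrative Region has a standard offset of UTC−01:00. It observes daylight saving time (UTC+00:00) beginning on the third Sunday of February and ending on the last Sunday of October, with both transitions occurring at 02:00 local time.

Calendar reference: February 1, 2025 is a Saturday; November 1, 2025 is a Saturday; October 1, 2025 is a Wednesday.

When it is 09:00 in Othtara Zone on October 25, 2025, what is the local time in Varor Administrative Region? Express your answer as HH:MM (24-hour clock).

19:00

1 February 2025 is a Saturday, so the first Monday is February 3.
1 November 2025 is a Saturday, so the first Sunday is November 2 and the second is November 9.
October 25, 2025 lies within the daylight-saving period (3 February – 9 November), so Othtara Zone is on daylight time, UTC−10:00.
09:00 Othtara Zone + 10h = 19:00 UTC.
1 February 2025 is a Saturday, so the first Sunday is February 2 and the third is February 16.
1 October 2025 is a Wednesday, so Sundays fall on 5, 12, 19, 26; the last is October 26.
At the standard offset (UTC−01:00), 19:00 UTC − 1h = 18:00 Varor Administrative Region standard time.
Daylight saving runs 16 February – 26 October; the standard-time date in Varor Administrative Region, October 25, 2025, is inside that window, so Varor Administrative Region is at UTC+00:00.
19:00 UTC + 0h = 19:00 Varor Administrative Region.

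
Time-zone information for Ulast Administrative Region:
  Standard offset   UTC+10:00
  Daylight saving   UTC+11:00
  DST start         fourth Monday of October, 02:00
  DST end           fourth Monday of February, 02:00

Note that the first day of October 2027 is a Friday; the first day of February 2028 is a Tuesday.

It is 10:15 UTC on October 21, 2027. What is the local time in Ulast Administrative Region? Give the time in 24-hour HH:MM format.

1 October 2027 is a Friday, so the first Monday is October 4 and the fourth is October 25.
1 February 2028 is a Tuesday, so the first Monday is February 7 and the fourth is February 28.
At the standard offset (UTC+10:00), 10:15 UTC + 10h = 20:15 Ulast Administrative Region standard time.
The standard-time date in Ulast Administrative Region, October 21, 2027, does not fall between 25 October 2027 and 28 February 2028, so daylight saving is not in effect and Ulast Administrative Region is at UTC+10:00.
10:15 UTC + 10h = 20:15 local.

20:15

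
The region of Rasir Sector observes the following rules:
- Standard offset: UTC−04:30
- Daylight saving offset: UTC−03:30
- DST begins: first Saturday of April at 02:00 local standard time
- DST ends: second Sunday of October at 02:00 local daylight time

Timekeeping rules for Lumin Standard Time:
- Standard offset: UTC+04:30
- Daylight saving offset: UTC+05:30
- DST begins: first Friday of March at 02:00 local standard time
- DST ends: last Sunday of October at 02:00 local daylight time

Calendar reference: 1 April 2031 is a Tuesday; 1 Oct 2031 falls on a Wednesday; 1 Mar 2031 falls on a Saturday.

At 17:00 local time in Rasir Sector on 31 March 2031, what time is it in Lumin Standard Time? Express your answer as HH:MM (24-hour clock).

1 April 2031 is a Tuesday, so the first Saturday is April 5.
1 October 2031 is a Wednesday, so the first Sunday is October 5 and the second is October 12.
31 March 2031 is outside the daylight-saving period (5 April – 12 October), so Rasir Sector is on standard time, UTC−04:30.
17:00 Rasir Sector + 4h30m = 21:30 UTC.
1 March 2031 is a Saturday, so the first Friday is March 7.
1 October 2031 is a Wednesday, so Sundays fall on 5, 12, 19, 26; the last is October 26.
At the standard offset (UTC+04:30), 21:30 UTC + 4h30m = 02:00 Lumin Standard Time standard time (rolling into the next day, 1 April 2031).
The standard-time date in Lumin Standard Time, 1 April 2031, falls between 7 March and 26 October, so daylight saving is in effect and Lumin Standard Time is at UTC+05:30.
21:30 UTC + 5h30m = 03:00 Lumin Standard Time (rolling into the next day, 1 April 2031).

03:00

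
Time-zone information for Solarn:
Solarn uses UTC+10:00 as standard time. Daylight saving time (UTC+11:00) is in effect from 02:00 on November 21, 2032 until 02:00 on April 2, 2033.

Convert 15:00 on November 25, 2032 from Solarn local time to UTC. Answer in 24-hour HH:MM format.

November 25, 2032 falls between 21 November 2032 and 2 April 2033, so daylight saving is in effect and Solarn is at UTC+11:00.
15:00 local − 11h = 04:00 UTC.

04:00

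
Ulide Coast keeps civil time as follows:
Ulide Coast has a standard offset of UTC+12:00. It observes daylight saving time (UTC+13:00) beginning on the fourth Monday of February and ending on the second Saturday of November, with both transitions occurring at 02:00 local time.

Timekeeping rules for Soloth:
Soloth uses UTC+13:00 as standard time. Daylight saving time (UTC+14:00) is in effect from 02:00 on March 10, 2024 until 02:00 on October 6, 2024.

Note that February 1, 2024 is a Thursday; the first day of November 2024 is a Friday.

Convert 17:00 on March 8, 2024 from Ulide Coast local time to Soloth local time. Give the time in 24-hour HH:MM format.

1 February 2024 is a Thursday, so the first Monday is February 5 and the fourth is February 26.
1 November 2024 is a Friday, so the first Saturday is November 2 and the second is November 9.
March 8, 2024 lies within the daylight-saving period (26 February – 9 November), so Ulide Coast is on daylight time, UTC+13:00.
17:00 Ulide Coast − 13h = 04:00 UTC.
At the standard offset (UTC+13:00), 04:00 UTC + 13h = 17:00 Soloth standard time.
The standard-time date in Soloth, March 8, 2024, does not fall between 10 March and 6 October, so daylight saving is not in effect and Soloth is at UTC+13:00.
04:00 UTC + 13h = 17:00 Soloth.

17:00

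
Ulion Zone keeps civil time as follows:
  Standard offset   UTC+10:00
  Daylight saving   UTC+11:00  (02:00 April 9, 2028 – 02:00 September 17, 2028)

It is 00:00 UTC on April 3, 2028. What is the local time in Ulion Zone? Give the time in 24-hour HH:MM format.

10:00

At the standard offset (UTC+10:00), 00:00 UTC + 10h = 10:00 Ulion Zone standard time.
The standard-time date in Ulion Zone, April 3, 2028, is outside the daylight-saving period (9 April – 17 September), so Ulion Zone is on standard time, UTC+10:00.
00:00 UTC + 10h = 10:00 local.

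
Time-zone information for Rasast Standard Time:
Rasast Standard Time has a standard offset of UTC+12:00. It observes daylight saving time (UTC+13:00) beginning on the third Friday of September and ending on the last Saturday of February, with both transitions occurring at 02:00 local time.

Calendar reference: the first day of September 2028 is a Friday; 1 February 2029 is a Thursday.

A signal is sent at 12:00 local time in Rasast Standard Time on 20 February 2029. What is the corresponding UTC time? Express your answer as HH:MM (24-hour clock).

1 September 2028 is a Friday, so the first Friday is September 1 and the third is September 15.
1 February 2029 is a Thursday, so Saturdays fall on 3, 10, 17, 24; the last is February 24.
20 February 2029 falls between 15 September 2028 and 24 February 2029, so daylight saving is in effect and Rasast Standard Time is at UTC+13:00.
12:00 local − 13h = 23:00 UTC (rolling into the previous day, 19 February 2029).

23:00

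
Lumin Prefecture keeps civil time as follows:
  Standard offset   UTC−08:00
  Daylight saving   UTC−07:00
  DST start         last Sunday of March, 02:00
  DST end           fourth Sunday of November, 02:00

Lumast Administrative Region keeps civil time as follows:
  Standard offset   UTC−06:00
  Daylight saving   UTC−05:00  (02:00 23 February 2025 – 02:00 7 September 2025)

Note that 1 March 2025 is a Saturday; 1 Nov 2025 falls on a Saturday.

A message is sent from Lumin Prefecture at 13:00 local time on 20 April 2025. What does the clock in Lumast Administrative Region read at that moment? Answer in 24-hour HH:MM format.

1 March 2025 is a Saturday, so Sundays fall on 2, 9, 16, 23, 30; the last is March 30.
1 November 2025 is a Saturday, so the first Sunday is November 2 and the fourth is November 23.
20 April 2025 falls between 30 March and 23 November, so daylight saving is in effect and Lumin Prefecture is at UTC−07:00.
13:00 Lumin Prefecture + 7h = 20:00 UTC.
At the standard offset (UTC−06:00), 20:00 UTC − 6h = 14:00 Lumast Administrative Region standard time.
The standard-time date in Lumast Administrative Region, 20 April 2025, lies within the daylight-saving period (23 February – 7 September), so Lumast Administrative Region is on daylight time, UTC−05:00.
20:00 UTC − 5h = 15:00 Lumast Administrative Region.

15:00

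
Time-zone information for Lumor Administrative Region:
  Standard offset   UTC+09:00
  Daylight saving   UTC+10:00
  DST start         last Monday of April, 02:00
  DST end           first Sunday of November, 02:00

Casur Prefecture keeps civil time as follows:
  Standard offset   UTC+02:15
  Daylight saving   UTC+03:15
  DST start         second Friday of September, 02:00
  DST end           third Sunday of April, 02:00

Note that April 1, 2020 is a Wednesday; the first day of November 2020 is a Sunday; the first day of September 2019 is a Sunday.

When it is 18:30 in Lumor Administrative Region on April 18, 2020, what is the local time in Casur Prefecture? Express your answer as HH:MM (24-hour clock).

12:45

1 April 2020 is a Wednesday, so Mondays fall on 6, 13, 20, 27; the last is April 27.
1 November 2020 is a Sunday, so the first Sunday is November 1.
April 18, 2020 is outside the daylight-saving period (27 April – 1 November), so Lumor Administrative Region is on standard time, UTC+09:00.
18:30 Lumor Administrative Region − 9h = 09:30 UTC.
1 September 2019 is a Sunday, so the first Friday is September 6 and the second is September 13.
1 April 2020 is a Wednesday, so the first Sunday is April 5 and the third is April 19.
At the standard offset (UTC+02:15), 09:30 UTC + 2h15m = 11:45 Casur Prefecture standard time.
The standard-time date in Casur Prefecture, April 18, 2020, lies within the daylight-saving period (13 September 2019 – 19 April 2020), so Casur Prefecture is on daylight time, UTC+03:15.
09:30 UTC + 3h15m = 12:45 Casur Prefecture.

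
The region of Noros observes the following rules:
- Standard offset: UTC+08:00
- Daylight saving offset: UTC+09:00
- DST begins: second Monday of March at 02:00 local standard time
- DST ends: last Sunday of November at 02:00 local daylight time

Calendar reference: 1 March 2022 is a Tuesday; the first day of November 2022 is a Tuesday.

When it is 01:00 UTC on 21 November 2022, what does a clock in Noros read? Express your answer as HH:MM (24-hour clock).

1 March 2022 is a Tuesday, so the first Monday is March 7 and the second is March 14.
1 November 2022 is a Tuesday, so Sundays fall on 6, 13, 20, 27; the last is November 27.
At the standard offset (UTC+08:00), 01:00 UTC + 8h = 09:00 Noros standard time.
The standard-time date in Noros, 21 November 2022, lies within the daylight-saving period (14 March – 27 November), so Noros is on daylight time, UTC+09:00.
01:00 UTC + 9h = 10:00 local.

10:00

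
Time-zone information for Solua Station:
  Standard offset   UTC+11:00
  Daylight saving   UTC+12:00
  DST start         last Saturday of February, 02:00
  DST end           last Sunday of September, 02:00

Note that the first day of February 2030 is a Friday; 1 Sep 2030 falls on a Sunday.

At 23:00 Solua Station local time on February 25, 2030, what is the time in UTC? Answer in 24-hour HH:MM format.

11:00

1 February 2030 is a Friday, so Saturdays fall on 2, 9, 16, 23; the last is February 23.
1 September 2030 is a Sunday, so Sundays fall on 1, 8, 15, 22, 29; the last is September 29.
February 25, 2030 falls between 23 February and 29 September, so daylight saving is in effect and Solua Station is at UTC+12:00.
23:00 local − 12h = 11:00 UTC.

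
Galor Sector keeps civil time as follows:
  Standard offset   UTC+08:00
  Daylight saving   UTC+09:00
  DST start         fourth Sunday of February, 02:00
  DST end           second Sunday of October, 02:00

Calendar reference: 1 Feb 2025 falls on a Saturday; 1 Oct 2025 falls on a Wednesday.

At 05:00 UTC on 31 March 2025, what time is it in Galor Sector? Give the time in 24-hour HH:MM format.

14:00

1 February 2025 is a Saturday, so the first Sunday is February 2 and the fourth is February 23.
1 October 2025 is a Wednesday, so the first Sunday is October 5 and the second is October 12.
At the standard offset (UTC+08:00), 05:00 UTC + 8h = 13:00 Galor Sector standard time.
The standard-time date in Galor Sector, 31 March 2025, falls between 23 February and 12 October, so daylight saving is in effect and Galor Sector is at UTC+09:00.
05:00 UTC + 9h = 14:00 local.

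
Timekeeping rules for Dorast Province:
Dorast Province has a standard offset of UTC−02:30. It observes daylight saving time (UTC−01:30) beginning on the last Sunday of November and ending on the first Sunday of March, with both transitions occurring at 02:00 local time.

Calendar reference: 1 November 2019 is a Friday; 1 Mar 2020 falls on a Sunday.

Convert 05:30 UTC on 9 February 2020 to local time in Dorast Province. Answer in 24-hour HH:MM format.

04:00

1 November 2019 is a Friday, so Sundays fall on 3, 10, 17, 24; the last is November 24.
1 March 2020 is a Sunday, so the first Sunday is March 1.
At the standard offset (UTC−02:30), 05:30 UTC − 2h30m = 03:00 Dorast Province standard time.
The standard-time date in Dorast Province, 9 February 2020, lies within the daylight-saving period (24 November 2019 – 1 March 2020), so Dorast Province is on daylight time, UTC−01:30.
05:30 UTC − 1h30m = 04:00 local.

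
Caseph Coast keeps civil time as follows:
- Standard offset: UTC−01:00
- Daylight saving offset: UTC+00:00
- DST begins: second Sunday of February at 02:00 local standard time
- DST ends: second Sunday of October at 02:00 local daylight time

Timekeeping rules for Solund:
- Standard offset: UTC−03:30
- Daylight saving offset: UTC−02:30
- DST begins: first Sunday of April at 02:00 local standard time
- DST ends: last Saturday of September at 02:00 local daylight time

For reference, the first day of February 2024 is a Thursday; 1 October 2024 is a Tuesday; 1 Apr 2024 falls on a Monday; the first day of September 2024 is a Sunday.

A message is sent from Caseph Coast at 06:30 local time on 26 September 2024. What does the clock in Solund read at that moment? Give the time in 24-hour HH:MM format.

1 February 2024 is a Thursday, so the first Sunday is February 4 and the second is February 11.
1 October 2024 is a Tuesday, so the first Sunday is October 6 and the second is October 13.
Daylight saving runs 11 February – 13 October; 26 September 2024 is inside that window, so Caseph Coast is at UTC+00:00.
06:30 Caseph Coast − 0h = 06:30 UTC.
1 April 2024 is a Monday, so the first Sunday is April 7.
1 September 2024 is a Sunday, so Saturdays fall on 7, 14, 21, 28; the last is September 28.
At the standard offset (UTC−03:30), 06:30 UTC − 3h30m = 03:00 Solund standard time.
Daylight saving runs 7 April – 28 September; the standard-time date in Solund, 26 September 2024, is inside that window, so Solund is at UTC−02:30.
06:30 UTC − 2h30m = 04:00 Solund.

04:00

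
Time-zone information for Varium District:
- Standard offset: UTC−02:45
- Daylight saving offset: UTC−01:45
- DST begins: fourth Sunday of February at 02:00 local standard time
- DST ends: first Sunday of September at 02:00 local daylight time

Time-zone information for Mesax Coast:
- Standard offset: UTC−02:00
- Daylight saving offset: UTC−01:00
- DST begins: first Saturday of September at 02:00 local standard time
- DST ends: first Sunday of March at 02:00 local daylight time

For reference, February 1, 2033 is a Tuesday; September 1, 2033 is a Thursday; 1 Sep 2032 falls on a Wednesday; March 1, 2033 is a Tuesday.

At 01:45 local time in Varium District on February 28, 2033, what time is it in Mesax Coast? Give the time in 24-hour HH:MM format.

02:30

1 February 2033 is a Tuesday, so the first Sunday is February 6 and the fourth is February 27.
1 September 2033 is a Thursday, so the first Sunday is September 4.
February 28, 2033 falls between 27 February and 4 September, so daylight saving is in effect and Varium District is at UTC−01:45.
01:45 Varium District + 1h45m = 03:30 UTC.
1 September 2032 is a Wednesday, so the first Saturday is September 4.
1 March 2033 is a Tuesday, so the first Sunday is March 6.
At the standard offset (UTC−02:00), 03:30 UTC − 2h = 01:30 Mesax Coast standard time.
The standard-time date in Mesax Coast, February 28, 2033, falls between 4 September 2032 and 6 March 2033, so daylight saving is in effect and Mesax Coast is at UTC−01:00.
03:30 UTC − 1h = 02:30 Mesax Coast.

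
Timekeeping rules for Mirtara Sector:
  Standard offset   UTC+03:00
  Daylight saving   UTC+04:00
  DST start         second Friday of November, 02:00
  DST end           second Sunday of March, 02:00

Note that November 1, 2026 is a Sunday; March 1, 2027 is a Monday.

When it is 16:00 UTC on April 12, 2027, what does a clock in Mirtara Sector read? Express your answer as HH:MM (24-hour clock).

19:00

1 November 2026 is a Sunday, so the first Friday is November 6 and the second is November 13.
1 March 2027 is a Monday, so the first Sunday is March 7 and the second is March 14.
At the standard offset (UTC+03:00), 16:00 UTC + 3h = 19:00 Mirtara Sector standard time.
Daylight saving runs 13 November 2026 – 14 March 2027; the standard-time date in Mirtara Sector, April 12, 2027, is outside that window, so Mirtara Sector is on standard time at UTC+03:00.
16:00 UTC + 3h = 19:00 local.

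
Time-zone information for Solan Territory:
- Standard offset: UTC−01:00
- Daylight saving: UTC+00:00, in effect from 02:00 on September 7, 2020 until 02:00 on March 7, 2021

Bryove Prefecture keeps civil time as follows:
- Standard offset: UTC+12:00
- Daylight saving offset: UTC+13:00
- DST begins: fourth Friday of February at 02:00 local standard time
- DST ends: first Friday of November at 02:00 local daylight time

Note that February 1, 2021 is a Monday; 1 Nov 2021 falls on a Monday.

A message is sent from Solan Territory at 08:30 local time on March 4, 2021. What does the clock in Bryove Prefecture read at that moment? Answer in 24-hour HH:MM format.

21:30

March 4, 2021 lies within the daylight-saving period (7 September 2020 – 7 March 2021), so Solan Territory is on daylight time, UTC+00:00.
08:30 Solan Territory − 0h = 08:30 UTC.
1 February 2021 is a Monday, so the first Friday is February 5 and the fourth is February 26.
1 November 2021 is a Monday, so the first Friday is November 5.
At the standard offset (UTC+12:00), 08:30 UTC + 12h = 20:30 Bryove Prefecture standard time.
The standard-time date in Bryove Prefecture, March 4, 2021, falls between 26 February and 5 November, so daylight saving is in effect and Bryove Prefecture is at UTC+13:00.
08:30 UTC + 13h = 21:30 Bryove Prefecture.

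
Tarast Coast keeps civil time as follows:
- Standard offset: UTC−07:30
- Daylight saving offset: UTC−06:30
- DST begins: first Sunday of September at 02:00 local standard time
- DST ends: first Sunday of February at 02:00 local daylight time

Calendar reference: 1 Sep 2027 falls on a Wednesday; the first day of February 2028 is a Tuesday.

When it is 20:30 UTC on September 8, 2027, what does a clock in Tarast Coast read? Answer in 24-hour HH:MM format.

14:00

1 September 2027 is a Wednesday, so the first Sunday is September 5.
1 February 2028 is a Tuesday, so the first Sunday is February 6.
At the standard offset (UTC−07:30), 20:30 UTC − 7h30m = 13:00 Tarast Coast standard time.
The standard-time date in Tarast Coast, September 8, 2027, lies within the daylight-saving period (5 September 2027 – 6 February 2028), so Tarast Coast is on daylight time, UTC−06:30.
20:30 UTC − 6h30m = 14:00 local.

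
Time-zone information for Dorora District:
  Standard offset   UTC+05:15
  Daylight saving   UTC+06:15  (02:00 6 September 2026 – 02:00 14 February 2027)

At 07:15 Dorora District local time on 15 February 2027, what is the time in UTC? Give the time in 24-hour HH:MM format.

02:00

15 February 2027 is outside the daylight-saving period (6 September 2026 – 14 February 2027), so Dorora District is on standard time, UTC+05:15.
07:15 local − 5h15m = 02:00 UTC.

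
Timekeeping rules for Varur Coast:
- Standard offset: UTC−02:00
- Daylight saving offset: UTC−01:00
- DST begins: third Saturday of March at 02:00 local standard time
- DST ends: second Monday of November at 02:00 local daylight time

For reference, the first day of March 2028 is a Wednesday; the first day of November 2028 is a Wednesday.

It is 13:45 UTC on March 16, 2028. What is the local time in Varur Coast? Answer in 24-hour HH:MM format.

11:45

1 March 2028 is a Wednesday, so the first Saturday is March 4 and the third is March 18.
1 November 2028 is a Wednesday, so the first Monday is November 6 and the second is November 13.
At the standard offset (UTC−02:00), 13:45 UTC − 2h = 11:45 Varur Coast standard time.
The standard-time date in Varur Coast, March 16, 2028, does not fall between 18 March and 13 November, so daylight saving is not in effect and Varur Coast is at UTC−02:00.
13:45 UTC − 2h = 11:45 local.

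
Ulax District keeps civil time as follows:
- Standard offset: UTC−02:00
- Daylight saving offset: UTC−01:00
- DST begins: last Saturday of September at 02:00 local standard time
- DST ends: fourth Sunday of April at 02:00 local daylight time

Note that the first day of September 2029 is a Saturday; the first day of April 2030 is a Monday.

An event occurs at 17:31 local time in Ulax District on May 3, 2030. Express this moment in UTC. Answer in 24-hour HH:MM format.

1 September 2029 is a Saturday, so Saturdays fall on 1, 8, 15, 22, 29; the last is September 29.
1 April 2030 is a Monday, so the first Sunday is April 7 and the fourth is April 28.
May 3, 2030 is outside the daylight-saving period (29 September 2029 – 28 April 2030), so Ulax District is on standard time, UTC−02:00.
17:31 local + 2h = 19:31 UTC.

19:31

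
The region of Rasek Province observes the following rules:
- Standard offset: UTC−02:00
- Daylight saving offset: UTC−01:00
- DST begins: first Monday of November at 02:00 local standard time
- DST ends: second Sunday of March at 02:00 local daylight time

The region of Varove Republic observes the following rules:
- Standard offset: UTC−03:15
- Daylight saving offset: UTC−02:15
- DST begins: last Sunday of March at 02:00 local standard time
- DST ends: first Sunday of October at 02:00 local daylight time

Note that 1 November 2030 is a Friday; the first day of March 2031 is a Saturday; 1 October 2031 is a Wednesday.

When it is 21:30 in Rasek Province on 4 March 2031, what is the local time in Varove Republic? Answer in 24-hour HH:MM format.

19:15

1 November 2030 is a Friday, so the first Monday is November 4.
1 March 2031 is a Saturday, so the first Sunday is March 2 and the second is March 9.
Daylight saving runs 4 November 2030 – 9 March 2031; 4 March 2031 is inside that window, so Rasek Province is at UTC−01:00.
21:30 Rasek Province + 1h = 22:30 UTC.
1 March 2031 is a Saturday, so Sundays fall on 2, 9, 16, 23, 30; the last is March 30.
1 October 2031 is a Wednesday, so the first Sunday is October 5.
At the standard offset (UTC−03:15), 22:30 UTC − 3h15m = 19:15 Varove Republic standard time.
The standard-time date in Varove Republic, 4 March 2031, is outside the daylight-saving period (30 March – 5 October), so Varove Republic is on standard time, UTC−03:15.
22:30 UTC − 3h15m = 19:15 Varove Republic.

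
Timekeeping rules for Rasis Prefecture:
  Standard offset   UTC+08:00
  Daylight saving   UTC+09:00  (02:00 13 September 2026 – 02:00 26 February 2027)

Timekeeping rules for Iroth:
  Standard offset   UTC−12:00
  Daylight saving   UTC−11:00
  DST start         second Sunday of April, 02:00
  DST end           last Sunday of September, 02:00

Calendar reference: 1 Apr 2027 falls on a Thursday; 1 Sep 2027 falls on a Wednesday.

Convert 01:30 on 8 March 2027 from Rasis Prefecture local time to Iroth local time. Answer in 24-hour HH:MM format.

Daylight saving runs 13 September 2026 – 26 February 2027; 8 March 2027 is outside that window, so Rasis Prefecture is on standard time at UTC+08:00.
01:30 Rasis Prefecture − 8h = 17:30 UTC (rolling into the previous day, 7 March 2027).
1 April 2027 is a Thursday, so the first Sunday is April 4 and the second is April 11.
1 September 2027 is a Wednesday, so Sundays fall on 5, 12, 19, 26; the last is September 26.
At the standard offset (UTC−12:00), 17:30 UTC − 12h = 05:30 Iroth standard time.
The standard-time date in Iroth, 7 March 2027, is outside the daylight-saving period (11 April – 26 September), so Iroth is on standard time, UTC−12:00.
17:30 UTC − 12h = 05:30 Iroth.

05:30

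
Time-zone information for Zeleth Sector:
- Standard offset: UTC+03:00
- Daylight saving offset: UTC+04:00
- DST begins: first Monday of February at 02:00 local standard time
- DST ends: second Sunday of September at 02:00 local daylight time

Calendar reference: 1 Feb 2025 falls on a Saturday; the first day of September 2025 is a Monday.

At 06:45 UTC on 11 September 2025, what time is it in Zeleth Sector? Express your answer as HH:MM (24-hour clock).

10:45

1 February 2025 is a Saturday, so the first Monday is February 3.
1 September 2025 is a Monday, so the first Sunday is September 7 and the second is September 14.
At the standard offset (UTC+03:00), 06:45 UTC + 3h = 09:45 Zeleth Sector standard time.
The standard-time date in Zeleth Sector, 11 September 2025, falls between 3 February and 14 September, so daylight saving is in effect and Zeleth Sector is at UTC+04:00.
06:45 UTC + 4h = 10:45 local.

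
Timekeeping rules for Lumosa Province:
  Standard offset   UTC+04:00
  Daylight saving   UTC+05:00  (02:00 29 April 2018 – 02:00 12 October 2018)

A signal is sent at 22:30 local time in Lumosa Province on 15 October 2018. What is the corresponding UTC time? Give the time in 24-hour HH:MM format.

Daylight saving runs 29 April – 12 October; 15 October 2018 is outside that window, so Lumosa Province is on standard time at UTC+04:00.
22:30 local − 4h = 18:30 UTC.

18:30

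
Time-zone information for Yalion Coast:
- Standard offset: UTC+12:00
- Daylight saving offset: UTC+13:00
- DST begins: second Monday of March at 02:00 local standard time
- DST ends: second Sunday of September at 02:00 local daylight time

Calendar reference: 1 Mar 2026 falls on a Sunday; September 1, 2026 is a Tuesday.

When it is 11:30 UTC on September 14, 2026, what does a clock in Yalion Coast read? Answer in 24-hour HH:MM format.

1 March 2026 is a Sunday, so the first Monday is March 2 and the second is March 9.
1 September 2026 is a Tuesday, so the first Sunday is September 6 and the second is September 13.
At the standard offset (UTC+12:00), 11:30 UTC + 12h = 23:30 Yalion Coast standard time.
The standard-time date in Yalion Coast, September 14, 2026, does not fall between 9 March and 13 September, so daylight saving is not in effect and Yalion Coast is at UTC+12:00.
11:30 UTC + 12h = 23:30 local.

23:30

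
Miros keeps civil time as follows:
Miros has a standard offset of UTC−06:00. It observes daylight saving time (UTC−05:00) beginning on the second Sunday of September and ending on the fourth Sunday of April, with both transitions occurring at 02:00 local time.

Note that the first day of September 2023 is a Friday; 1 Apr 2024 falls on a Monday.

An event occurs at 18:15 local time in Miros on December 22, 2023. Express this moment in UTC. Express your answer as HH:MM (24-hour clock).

1 September 2023 is a Friday, so the first Sunday is September 3 and the second is September 10.
1 April 2024 is a Monday, so the first Sunday is April 7 and the fourth is April 28.
Daylight saving runs 10 September 2023 – 28 April 2024; December 22, 2023 is inside that window, so Miros is at UTC−05:00.
18:15 local + 5h = 23:15 UTC.

23:15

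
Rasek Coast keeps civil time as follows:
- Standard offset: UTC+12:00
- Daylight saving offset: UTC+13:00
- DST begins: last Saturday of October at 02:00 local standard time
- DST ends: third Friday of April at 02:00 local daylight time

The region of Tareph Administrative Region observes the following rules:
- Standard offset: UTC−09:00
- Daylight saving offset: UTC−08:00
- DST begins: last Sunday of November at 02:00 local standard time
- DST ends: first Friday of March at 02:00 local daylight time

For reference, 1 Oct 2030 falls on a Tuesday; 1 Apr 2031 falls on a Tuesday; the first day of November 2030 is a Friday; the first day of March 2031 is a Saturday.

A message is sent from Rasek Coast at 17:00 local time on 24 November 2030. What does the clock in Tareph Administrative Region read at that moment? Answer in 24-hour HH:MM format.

19:00

1 October 2030 is a Tuesday, so Saturdays fall on 5, 12, 19, 26; the last is October 26.
1 April 2031 is a Tuesday, so the first Friday is April 4 and the third is April 18.
24 November 2030 lies within the daylight-saving period (26 October 2030 – 18 April 2031), so Rasek Coast is on daylight time, UTC+13:00.
17:00 Rasek Coast − 13h = 04:00 UTC.
1 November 2030 is a Friday, so Sundays fall on 3, 10, 17, 24; the last is November 24.
1 March 2031 is a Saturday, so the first Friday is March 7.
At the standard offset (UTC−09:00), 04:00 UTC − 9h = 19:00 Tareph Administrative Region standard time (rolling into the previous day, 23 November 2030).
Daylight saving runs 24 November 2030 – 7 March 2031; the standard-time date in Tareph Administrative Region, 23 November 2030, is outside that window, so Tareph Administrative Region is on standard time at UTC−09:00.
04:00 UTC − 9h = 19:00 Tareph Administrative Region (rolling into the previous day, 23 November 2030).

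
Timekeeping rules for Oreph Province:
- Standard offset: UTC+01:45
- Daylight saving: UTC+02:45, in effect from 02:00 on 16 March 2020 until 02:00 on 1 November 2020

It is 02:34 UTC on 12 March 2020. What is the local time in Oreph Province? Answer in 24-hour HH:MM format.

At the standard offset (UTC+01:45), 02:34 UTC + 1h45m = 04:19 Oreph Province standard time.
Daylight saving runs 16 March – 1 November; the standard-time date in Oreph Province, 12 March 2020, is outside that window, so Oreph Province is on standard time at UTC+01:45.
02:34 UTC + 1h45m = 04:19 local.

04:19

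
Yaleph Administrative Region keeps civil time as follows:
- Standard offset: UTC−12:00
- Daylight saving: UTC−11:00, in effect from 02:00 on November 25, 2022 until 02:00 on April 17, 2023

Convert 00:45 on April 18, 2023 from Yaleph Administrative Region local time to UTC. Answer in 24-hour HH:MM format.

April 18, 2023 does not fall between 25 November 2022 and 17 April 2023, so daylight saving is not in effect and Yaleph Administrative Region is at UTC−12:00.
00:45 local + 12h = 12:45 UTC.

12:45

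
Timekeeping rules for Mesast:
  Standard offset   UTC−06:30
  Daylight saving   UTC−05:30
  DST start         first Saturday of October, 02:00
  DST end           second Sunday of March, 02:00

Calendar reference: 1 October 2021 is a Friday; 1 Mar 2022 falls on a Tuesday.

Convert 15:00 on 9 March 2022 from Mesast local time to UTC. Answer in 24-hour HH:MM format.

20:30

1 October 2021 is a Friday, so the first Saturday is October 2.
1 March 2022 is a Tuesday, so the first Sunday is March 6 and the second is March 13.
9 March 2022 falls between 2 October 2021 and 13 March 2022, so daylight saving is in effect and Mesast is at UTC−05:30.
15:00 local + 5h30m = 20:30 UTC.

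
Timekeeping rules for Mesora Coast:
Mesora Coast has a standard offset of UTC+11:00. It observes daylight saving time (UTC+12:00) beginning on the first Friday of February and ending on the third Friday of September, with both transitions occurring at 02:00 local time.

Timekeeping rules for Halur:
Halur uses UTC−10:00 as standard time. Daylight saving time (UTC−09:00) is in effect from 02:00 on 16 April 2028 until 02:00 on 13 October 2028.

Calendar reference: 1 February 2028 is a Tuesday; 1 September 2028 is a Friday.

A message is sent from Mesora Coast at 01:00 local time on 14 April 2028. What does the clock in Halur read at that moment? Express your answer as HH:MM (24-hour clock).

03:00

1 February 2028 is a Tuesday, so the first Friday is February 4.
1 September 2028 is a Friday, so the first Friday is September 1 and the third is September 15.
Daylight saving runs 4 February – 15 September; 14 April 2028 is inside that window, so Mesora Coast is at UTC+12:00.
01:00 Mesora Coast − 12h = 13:00 UTC (rolling into the previous day, 13 April 2028).
At the standard offset (UTC−10:00), 13:00 UTC − 10h = 03:00 Halur standard time.
The standard-time date in Halur, 13 April 2028, is outside the daylight-saving period (16 April – 13 October), so Halur is on standard time, UTC−10:00.
13:00 UTC − 10h = 03:00 Halur.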